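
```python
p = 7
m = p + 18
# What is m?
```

Trace:
`p = 7` → p = 7
`m = p + 18` → m = 25
So m = 25

Answer: 25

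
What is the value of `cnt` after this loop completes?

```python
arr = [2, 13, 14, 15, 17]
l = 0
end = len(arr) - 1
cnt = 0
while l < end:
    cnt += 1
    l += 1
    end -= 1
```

Iterations until pointers meet (list length 5)
`cnt` takes the values: 0 → 1 → 2

Answer: 2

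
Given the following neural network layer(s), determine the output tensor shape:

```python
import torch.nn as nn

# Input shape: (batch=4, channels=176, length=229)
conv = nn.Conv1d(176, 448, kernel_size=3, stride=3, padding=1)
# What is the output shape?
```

Input: (4, 176, 229) -> Output: (4, 448, 77)

Answer: (4, 448, 77)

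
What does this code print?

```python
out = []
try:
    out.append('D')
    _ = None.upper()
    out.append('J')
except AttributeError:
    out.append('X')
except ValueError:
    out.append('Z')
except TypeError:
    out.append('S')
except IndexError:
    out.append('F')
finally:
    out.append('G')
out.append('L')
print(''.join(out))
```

Execution trace: 'D' (try body) → 'X' (except AttributeError) → 'G' (finally) → 'L' (after the try/except). Output: DXGL

Answer: DXGL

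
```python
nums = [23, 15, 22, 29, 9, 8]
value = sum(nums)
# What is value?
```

Trace:
`nums = [23, 15, 22, 29, 9, 8]` → nums = [23, 15, 22, 29, 9, 8]
`value = sum(nums)` → value = 106
So value = 106

Answer: 106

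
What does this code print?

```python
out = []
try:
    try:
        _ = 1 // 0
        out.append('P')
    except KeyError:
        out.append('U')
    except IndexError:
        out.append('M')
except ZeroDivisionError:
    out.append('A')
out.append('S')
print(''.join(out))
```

Execution trace: 'A' (outer except ZeroDivisionError) → 'S' (after the try/except). Output: AS

Answer: AS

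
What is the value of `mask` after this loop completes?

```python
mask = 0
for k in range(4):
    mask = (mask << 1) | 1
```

Build 4 consecutive 1-bits: 0b1111
`mask` takes the values: 0 → 1 → 3 → 7 → 15

Answer: 15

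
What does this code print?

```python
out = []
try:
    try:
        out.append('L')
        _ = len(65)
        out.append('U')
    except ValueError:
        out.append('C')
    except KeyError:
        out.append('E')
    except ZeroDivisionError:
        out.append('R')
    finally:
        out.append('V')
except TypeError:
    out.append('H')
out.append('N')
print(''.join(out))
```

Execution trace: 'L' (try body) → 'V' (finally) → 'H' (outer except TypeError) → 'N' (after the try/except). Output: LVHN

Answer: LVHN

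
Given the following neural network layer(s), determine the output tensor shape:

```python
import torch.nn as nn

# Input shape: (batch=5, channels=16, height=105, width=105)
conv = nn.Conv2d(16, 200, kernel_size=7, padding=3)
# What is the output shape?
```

Input: (5, 16, 105, 105) -> Output: (5, 200, 105, 105)

Answer: (5, 200, 105, 105)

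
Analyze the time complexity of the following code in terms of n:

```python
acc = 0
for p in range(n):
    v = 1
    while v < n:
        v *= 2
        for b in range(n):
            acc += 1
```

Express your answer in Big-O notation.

Each loop level contributes: n × log n × n. Multiplying the contributions gives O(n^2 log n).

Answer: O(n^2 log n)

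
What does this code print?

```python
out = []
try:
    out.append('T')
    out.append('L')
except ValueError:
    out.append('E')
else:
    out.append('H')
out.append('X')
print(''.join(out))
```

Execution trace: 'T' (try body) → 'L' (try body, no exception) → 'H' (else) → 'X' (after the try/except). Output: TLHX

Answer: TLHX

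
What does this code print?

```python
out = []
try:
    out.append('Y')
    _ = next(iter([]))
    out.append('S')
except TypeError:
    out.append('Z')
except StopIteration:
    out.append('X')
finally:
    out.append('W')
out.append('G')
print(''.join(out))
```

Execution trace: 'Y' (try body) → 'X' (except StopIteration) → 'W' (finally) → 'G' (after the try/except). Output: YXWG

Answer: YXWG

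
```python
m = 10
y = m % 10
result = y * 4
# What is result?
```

Trace:
`m = 10` → m = 10
`y = m % 10` → y = 0
`result = y * 4` → result = 0
So result = 0

Answer: 0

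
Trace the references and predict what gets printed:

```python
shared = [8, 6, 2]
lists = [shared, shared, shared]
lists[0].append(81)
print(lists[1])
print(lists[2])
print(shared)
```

Key concept: list of same reference.
Step by step:
`shared = [8, 6, 2]` → shared = [8, 6, 2]
`lists = [shared, shared, shared]` → lists = [[8, 6, 2], [8, 6, 2], [8, 6, 2]]
`lists[0].append(81)` → shared = [8, 6, 2, 81]; lists = [[8, 6, 2, 81], [8, 6, 2, 81], [8, 6, 2, 81]]
`print(lists[1])` → prints [8, 6, 2, 81]
`print(lists[2])` → prints [8, 6, 2, 81]
`print(shared)` → prints [8, 6, 2, 81]

Answer:
[8, 6, 2, 81]
[8, 6, 2, 81]
[8, 6, 2, 81]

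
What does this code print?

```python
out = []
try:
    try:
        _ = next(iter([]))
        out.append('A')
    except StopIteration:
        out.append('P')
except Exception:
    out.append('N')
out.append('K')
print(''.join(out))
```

Execution trace: 'P' (inner except StopIteration) → 'K' (after the try/except). Output: PK

Answer: PK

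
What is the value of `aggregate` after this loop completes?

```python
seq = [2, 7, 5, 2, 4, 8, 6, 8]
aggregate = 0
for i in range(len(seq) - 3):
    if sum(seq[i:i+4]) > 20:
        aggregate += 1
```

Count windows with sum > 20
`aggregate` takes the values: 0 → 1

Answer: 1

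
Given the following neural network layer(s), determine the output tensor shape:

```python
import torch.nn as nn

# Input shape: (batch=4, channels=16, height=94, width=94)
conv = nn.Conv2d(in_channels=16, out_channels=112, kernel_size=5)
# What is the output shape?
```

Input: (4, 16, 94, 94) -> Output: (4, 112, 90, 90)

Answer: (4, 112, 90, 90)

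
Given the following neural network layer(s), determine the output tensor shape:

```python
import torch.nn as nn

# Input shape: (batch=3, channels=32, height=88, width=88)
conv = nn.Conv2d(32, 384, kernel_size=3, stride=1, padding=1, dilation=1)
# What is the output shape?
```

Input: (3, 32, 88, 88) -> Output: (3, 384, 88, 88)

Answer: (3, 384, 88, 88)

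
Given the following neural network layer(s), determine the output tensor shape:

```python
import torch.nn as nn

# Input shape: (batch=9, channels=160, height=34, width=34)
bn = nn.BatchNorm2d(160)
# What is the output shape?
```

Input: (9, 160, 34, 34) -> Output: (9, 160, 34, 34)

Answer: (9, 160, 34, 34)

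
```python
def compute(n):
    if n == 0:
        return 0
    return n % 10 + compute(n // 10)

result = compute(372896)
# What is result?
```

Sum of digits of 372896: 6 + 9 + 8 + 2 + 7 + 3 = 35

Answer: 35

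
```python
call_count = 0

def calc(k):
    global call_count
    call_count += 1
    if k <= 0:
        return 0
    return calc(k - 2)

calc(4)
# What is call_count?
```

Linear recursion stepping by 2: 3 calls from k=4 down to ≤0.

Answer: 3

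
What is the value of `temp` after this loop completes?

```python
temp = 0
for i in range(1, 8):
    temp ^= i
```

XOR of 1 to 7
`temp` takes the values: 0 → 1 → 3 → 0 → 4 → 1 → 7 → 0

Answer: 0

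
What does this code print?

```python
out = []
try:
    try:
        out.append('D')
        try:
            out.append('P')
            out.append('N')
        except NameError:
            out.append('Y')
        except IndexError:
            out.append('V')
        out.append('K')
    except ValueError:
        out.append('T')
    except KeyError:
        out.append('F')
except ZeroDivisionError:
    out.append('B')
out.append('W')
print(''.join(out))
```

Execution trace: 'D' (try body) → 'P' (inner try body) → 'N' (inner try body, no exception) → 'K' (try body, no exception) → 'W' (after the try/except). Output: DPNKW

Answer: DPNKW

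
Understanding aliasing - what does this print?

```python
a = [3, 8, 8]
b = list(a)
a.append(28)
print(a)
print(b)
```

Key concept: list() constructor creates copy.
Step by step:
`a = [3, 8, 8]` → a = [3, 8, 8]
`b = list(a)` → b = [3, 8, 8]
`a.append(28)` → a = [3, 8, 8, 28]
`print(a)` → prints [3, 8, 8, 28]
`print(b)` → prints [3, 8, 8]

Answer:
[3, 8, 8, 28]
[3, 8, 8]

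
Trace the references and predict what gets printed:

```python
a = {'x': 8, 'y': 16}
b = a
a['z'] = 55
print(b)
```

Key concept: dict aliasing.
Step by step:
`a = {'x': 8, 'y': 16}` → a = {'x': 8, 'y': 16}
`b = a` → b = {'x': 8, 'y': 16} (same object as a)
`a['z'] = 55` → a = {'x': 8, 'y': 16, 'z': 55} (same object as b); b = {'x': 8, 'y': 16, 'z': 55} (same object as a)
`print(b)` → prints {'x': 8, 'y': 16, 'z': 55}

Answer: {'x': 8, 'y': 16, 'z': 55}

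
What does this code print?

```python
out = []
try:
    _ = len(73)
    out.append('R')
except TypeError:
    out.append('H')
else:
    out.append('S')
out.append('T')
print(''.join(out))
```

Execution trace: 'H' (except TypeError) → 'T' (after the try/except). Output: HT

Answer: HT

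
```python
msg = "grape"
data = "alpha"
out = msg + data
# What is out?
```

Trace:
`msg = "grape"` → msg = 'grape'
`data = "alpha"` → data = 'alpha'
`out = msg + data` → out = 'grapealpha'
So out = 'grapealpha'

Answer: 'grapealpha'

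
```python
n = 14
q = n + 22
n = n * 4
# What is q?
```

Trace:
`n = 14` → n = 14
`q = n + 22` → q = 36
`n = n * 4` → n = 56
So q = 36

Answer: 36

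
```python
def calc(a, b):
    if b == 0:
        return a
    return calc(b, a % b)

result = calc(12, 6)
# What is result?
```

calc(12, 6) -> calc(6, 0) -> 6

Answer: 6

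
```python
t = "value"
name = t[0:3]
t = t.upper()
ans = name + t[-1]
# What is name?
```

Trace:
`t = "value"` → t = 'value'
`name = t[0:3]` → name = 'val'
`t = t.upper()` → t = 'VALUE'
`ans = name + t[-1]` → ans = 'valE'
So name = 'val'

Answer: 'val'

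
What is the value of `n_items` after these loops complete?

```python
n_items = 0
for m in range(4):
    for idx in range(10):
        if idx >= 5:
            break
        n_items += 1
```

Inner breaks at 5, outer runs 4 times
`n_items` takes the values: 0 → 1 → 2 → 3 → 4 → 5 → 6 → 7 → 8 → 9 → 10 → 11 → 12 → 13 → 14 → 15 → 16 → 17 → 18 → 19 → 20

Answer: 20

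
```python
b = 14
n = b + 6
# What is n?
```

Trace:
`b = 14` → b = 14
`n = b + 6` → n = 20
So n = 20

Answer: 20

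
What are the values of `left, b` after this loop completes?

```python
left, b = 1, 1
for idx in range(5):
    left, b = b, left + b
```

Fibonacci: after 5 iterations
`left, b` takes the values: (1, 1) → (1, 2) → (2, 3) → (3, 5) → (5, 8) → (8, 13)

Answer: 8, 13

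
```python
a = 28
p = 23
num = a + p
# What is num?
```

Trace:
`a = 28` → a = 28
`p = 23` → p = 23
`num = a + p` → num = 51
So num = 51

Answer: 51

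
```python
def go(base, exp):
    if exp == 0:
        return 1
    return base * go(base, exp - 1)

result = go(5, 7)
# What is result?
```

go(5, 7) = 5 * 5 * 5 * 5 * 5 * 5 * 5 = 78125

Answer: 78125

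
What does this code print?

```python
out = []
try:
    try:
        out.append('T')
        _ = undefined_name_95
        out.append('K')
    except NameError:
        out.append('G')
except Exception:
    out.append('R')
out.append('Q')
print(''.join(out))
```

Execution trace: 'T' (inner try body) → 'G' (inner except NameError) → 'Q' (after the try/except). Output: TGQ

Answer: TGQ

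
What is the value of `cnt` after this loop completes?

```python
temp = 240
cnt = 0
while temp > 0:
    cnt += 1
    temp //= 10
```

Count digits by repeated division by 10
`cnt` takes the values: 0 → 1 → 2 → 3

Answer: 3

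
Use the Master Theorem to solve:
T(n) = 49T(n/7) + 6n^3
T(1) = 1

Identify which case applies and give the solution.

a=49, b=7, f(n)=6n^3. log_7(49) = 2. Since c=3 > 2 and the regularity condition holds (49(n/7)^3 = (49/7^3)n^3 with 49/7^3 < 1), Case 3 applies: T(n) = Θ(f(n)) = O(n^3).

Answer: O(n^3) - Case 3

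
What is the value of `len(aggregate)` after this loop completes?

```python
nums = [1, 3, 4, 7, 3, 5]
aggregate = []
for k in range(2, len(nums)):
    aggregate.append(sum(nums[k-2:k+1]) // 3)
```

Number of 3-element averages
`aggregate` takes the values: [] → [2] → [2, 4] → [2, 4, 4] → [2, 4, 4, 5]
So `len(aggregate)` = 4

Answer: 4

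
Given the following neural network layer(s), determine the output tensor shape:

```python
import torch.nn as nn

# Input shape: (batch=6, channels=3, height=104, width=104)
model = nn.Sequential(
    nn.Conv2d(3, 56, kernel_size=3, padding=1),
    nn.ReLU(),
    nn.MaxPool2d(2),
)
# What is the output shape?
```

Input: (6, 3, 104, 104) -> after Conv2d: (6, 56, 104, 104) -> after ReLU: (6, 56, 104, 104) -> Output: (6, 56, 52, 52)

Answer: (6, 56, 52, 52)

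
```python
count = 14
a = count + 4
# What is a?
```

Trace:
`count = 14` → count = 14
`a = count + 4` → a = 18
So a = 18

Answer: 18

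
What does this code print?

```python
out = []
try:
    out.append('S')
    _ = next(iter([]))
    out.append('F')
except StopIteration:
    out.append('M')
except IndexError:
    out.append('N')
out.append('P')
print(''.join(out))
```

Execution trace: 'S' (try body) → 'M' (except StopIteration) → 'P' (after the try/except). Output: SMP

Answer: SMP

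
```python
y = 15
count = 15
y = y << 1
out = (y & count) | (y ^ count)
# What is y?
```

Trace:
`y = 15` → y = 15
`count = 15` → count = 15
`y = y << 1` → y = 30
`out = (y & count) | (y ^ count)` → out = 31
So y = 30

Answer: 30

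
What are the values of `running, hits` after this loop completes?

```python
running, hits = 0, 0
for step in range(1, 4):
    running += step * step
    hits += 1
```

Sum of squares and count
`running, hits` takes the values: (0, 0) → (1, 0) → (1, 1) → (5, 1) → (5, 2) → (14, 2) → (14, 3)

Answer: 14, 3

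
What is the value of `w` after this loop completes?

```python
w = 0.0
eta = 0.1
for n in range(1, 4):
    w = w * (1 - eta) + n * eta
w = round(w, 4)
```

Moving average with lr=0.1
`w` takes the values: 0.0 → 0.1 → 0.29 → 0.561

Answer: 0.561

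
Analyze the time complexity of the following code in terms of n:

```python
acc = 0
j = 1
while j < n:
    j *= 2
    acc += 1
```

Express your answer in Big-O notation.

Each loop level contributes: log n. Multiplying the contributions gives O(log n).

Answer: O(log n)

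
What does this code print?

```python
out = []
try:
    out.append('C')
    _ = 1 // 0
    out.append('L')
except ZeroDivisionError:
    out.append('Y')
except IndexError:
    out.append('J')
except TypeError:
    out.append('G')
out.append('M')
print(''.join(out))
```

Execution trace: 'C' (try body) → 'Y' (except ZeroDivisionError) → 'M' (after the try/except). Output: CYM

Answer: CYM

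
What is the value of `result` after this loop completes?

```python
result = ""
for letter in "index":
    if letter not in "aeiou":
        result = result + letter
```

Remove vowels from 'index'
`result` takes the values: "" → "n" → "nd" → "ndx"

Answer: "ndx"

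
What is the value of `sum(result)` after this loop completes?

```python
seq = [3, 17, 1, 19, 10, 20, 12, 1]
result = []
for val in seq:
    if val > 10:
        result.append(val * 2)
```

Sum of doubled values > 10
`result` takes the values: [] → [34] → [34, 38] → [34, 38, 40] → [34, 38, 40, 24]
So `sum(result)` = 136

Answer: 136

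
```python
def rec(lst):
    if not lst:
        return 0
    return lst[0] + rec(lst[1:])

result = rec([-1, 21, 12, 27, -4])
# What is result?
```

(-1) + 21 + 12 + 27 + (-4) + 0 = 55

Answer: 55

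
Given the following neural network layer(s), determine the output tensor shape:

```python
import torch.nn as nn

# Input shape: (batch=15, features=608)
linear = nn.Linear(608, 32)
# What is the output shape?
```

Input: (15, 608) -> Output: (15, 32)

Answer: (15, 32)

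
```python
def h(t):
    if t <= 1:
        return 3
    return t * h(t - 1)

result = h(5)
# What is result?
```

h(5) = 5 * 4 * 3 * 2 * 3 = 360

Answer: 360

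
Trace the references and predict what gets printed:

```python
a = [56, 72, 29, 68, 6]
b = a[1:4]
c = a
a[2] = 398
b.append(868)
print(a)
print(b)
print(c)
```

Key concept: slice vs alias.
Step by step:
`a = [56, 72, 29, 68, 6]` → a = [56, 72, 29, 68, 6]
`b = a[1:4]` → b = [72, 29, 68]
`c = a` → c = [56, 72, 29, 68, 6] (same object as a)
`a[2] = 398` → a = [56, 72, 398, 68, 6] (same object as c); c = [56, 72, 398, 68, 6] (same object as a)
`b.append(868)` → b = [72, 29, 68, 868]
`print(a)` → prints [56, 72, 398, 68, 6]
`print(b)` → prints [72, 29, 68, 868]
`print(c)` → prints [56, 72, 398, 68, 6]

Answer:
[56, 72, 398, 68, 6]
[72, 29, 68, 868]
[56, 72, 398, 68, 6]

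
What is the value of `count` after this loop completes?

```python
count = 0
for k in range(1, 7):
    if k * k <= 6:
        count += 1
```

Count numbers where k² ≤ 6
`count` takes the values: 0 → 1 → 2

Answer: 2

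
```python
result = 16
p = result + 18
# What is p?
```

Trace:
`result = 16` → result = 16
`p = result + 18` → p = 34
So p = 34

Answer: 34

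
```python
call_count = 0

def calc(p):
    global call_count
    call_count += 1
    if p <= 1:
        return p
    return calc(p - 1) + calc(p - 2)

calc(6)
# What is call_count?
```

Calls(p) = 1 + Calls(p-1) + Calls(p-2); Calls(0)=Calls(1)=1. For p=6 this gives 25.

Answer: 25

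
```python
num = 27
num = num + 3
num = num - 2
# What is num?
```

Trace:
`num = 27` → num = 27
`num = num + 3` → num = 30
`num = num - 2` → num = 28
So num = 28

Answer: 28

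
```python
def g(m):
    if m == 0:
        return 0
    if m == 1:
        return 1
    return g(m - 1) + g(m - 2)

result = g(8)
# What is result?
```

Build up from base cases: g(0)=0, g(1)=1, g(2)=1, g(3)=2, g(4)=3, g(5)=5, g(6)=8, ..., g(8)=21

Answer: 21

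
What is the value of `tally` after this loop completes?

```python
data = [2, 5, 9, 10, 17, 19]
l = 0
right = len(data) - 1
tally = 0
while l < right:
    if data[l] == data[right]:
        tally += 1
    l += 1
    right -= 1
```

Count matching pairs from ends
`tally` takes the values: 0

Answer: 0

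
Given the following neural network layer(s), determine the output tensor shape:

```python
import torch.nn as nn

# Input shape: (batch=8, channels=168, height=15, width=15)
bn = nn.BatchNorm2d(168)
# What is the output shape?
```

Input: (8, 168, 15, 15) -> Output: (8, 168, 15, 15)

Answer: (8, 168, 15, 15)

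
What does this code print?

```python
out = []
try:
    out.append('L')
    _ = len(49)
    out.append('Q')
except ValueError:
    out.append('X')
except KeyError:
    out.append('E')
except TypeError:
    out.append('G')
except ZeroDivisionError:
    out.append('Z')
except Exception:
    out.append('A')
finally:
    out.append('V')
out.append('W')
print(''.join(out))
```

Execution trace: 'L' (try body) → 'G' (except TypeError) → 'V' (finally) → 'W' (after the try/except). Output: LGVW

Answer: LGVW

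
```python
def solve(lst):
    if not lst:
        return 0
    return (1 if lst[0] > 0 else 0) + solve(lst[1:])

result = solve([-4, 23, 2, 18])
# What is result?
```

Count of positive elements in [-4, 23, 2, 18] = 3

Answer: 3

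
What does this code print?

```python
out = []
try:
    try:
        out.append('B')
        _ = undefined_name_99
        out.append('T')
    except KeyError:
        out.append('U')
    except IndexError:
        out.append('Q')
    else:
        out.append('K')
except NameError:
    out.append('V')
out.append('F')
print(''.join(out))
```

Execution trace: 'B' (try body) → 'V' (outer except NameError) → 'F' (after the try/except). Output: BVF

Answer: BVF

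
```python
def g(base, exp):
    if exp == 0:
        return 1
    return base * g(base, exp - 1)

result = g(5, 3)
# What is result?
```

g(5, 3) = 5 * 5 * 5 = 125

Answer: 125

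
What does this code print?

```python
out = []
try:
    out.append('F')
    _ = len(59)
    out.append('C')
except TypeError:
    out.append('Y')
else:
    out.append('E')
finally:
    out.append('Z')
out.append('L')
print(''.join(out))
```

Execution trace: 'F' (try body) → 'Y' (except TypeError) → 'Z' (finally) → 'L' (after the try/except). Output: FYZL

Answer: FYZL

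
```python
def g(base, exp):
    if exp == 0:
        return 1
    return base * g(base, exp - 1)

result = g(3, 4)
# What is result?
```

g(3, 4) = 3 * 3 * 3 * 3 = 81

Answer: 81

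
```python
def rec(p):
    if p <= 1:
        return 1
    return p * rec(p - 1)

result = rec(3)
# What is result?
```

rec(3) = 3 * 2 * 1 = 6

Answer: 6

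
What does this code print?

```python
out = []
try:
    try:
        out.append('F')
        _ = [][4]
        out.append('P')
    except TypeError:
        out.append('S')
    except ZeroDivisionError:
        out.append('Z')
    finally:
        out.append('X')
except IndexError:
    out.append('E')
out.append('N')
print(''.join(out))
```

Execution trace: 'F' (try body) → 'X' (finally) → 'E' (outer except IndexError) → 'N' (after the try/except). Output: FXEN

Answer: FXEN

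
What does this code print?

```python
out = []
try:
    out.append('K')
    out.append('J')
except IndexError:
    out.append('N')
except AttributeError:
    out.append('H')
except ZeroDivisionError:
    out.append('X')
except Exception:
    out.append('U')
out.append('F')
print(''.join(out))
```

Execution trace: 'K' (try body) → 'J' (try body, no exception) → 'F' (after the try/except). Output: KJF

Answer: KJF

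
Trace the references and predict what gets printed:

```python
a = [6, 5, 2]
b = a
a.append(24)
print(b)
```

Key concept: basic list aliasing.
Step by step:
`a = [6, 5, 2]` → a = [6, 5, 2]
`b = a` → b = [6, 5, 2] (same object as a)
`a.append(24)` → a = [6, 5, 2, 24] (same object as b); b = [6, 5, 2, 24] (same object as a)
`print(b)` → prints [6, 5, 2, 24]

Answer: [6, 5, 2, 24]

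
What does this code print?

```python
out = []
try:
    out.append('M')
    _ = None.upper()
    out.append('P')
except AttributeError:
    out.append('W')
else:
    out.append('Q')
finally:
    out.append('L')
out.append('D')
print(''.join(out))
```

Execution trace: 'M' (try body) → 'W' (except AttributeError) → 'L' (finally) → 'D' (after the try/except). Output: MWLD

Answer: MWLD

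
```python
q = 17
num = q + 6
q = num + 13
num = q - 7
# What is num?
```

Trace:
`q = 17` → q = 17
`num = q + 6` → num = 23
`q = num + 13` → q = 36
`num = q - 7` → num = 29
So num = 29

Answer: 29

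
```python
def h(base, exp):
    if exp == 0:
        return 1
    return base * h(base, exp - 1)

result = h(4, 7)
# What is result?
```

h(4, 7) = 4 * 4 * 4 * 4 * 4 * 4 * 4 = 16384

Answer: 16384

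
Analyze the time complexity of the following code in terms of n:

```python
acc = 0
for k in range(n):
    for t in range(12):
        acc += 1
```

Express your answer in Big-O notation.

Each loop level contributes: n × 1. Multiplying the contributions gives O(n).

Answer: O(n)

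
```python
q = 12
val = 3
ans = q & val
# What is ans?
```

Trace:
`q = 12` → q = 12
`val = 3` → val = 3
`ans = q & val` → ans = 0
So ans = 0

Answer: 0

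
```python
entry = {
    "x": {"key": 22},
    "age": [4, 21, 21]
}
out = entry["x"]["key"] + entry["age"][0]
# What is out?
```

Trace:
`entry = { ...` → entry = {'x': {'key': 22}, 'age': [4, 21, 21]}
`out = entry["x"]["key"] + entry["age"][0]` → out = 26
So out = 26

Answer: 26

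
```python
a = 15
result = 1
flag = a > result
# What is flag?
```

Trace:
`a = 15` → a = 15
`result = 1` → result = 1
`flag = a > result` → flag = True
So flag = True

Answer: True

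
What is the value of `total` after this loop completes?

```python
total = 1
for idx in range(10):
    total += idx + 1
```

Start at 1, add 1 to 10 = 56
`total` takes the values: 1 → 2 → 4 → 7 → 11 → 16 → 22 → 29 → 37 → 46 → 56

Answer: 56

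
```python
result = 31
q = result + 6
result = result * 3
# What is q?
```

Trace:
`result = 31` → result = 31
`q = result + 6` → q = 37
`result = result * 3` → result = 93
So q = 37

Answer: 37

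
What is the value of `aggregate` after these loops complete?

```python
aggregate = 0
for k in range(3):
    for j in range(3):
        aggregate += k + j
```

Sum of all k+j for k,j in 3x3
`aggregate` takes the values: 0 → 1 → 3 → 4 → 6 → 9 → 11 → 14 → 18

Answer: 18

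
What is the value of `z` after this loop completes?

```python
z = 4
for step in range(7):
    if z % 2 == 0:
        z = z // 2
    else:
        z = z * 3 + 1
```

Collatz-style transformation from 4
`z` takes the values: 4 → 2 → 1 → 4 → 2 → 1 → 4 → 2

Answer: 2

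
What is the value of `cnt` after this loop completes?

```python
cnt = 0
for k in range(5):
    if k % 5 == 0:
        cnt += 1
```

Count numbers divisible by 5 in range(5)
`cnt` takes the values: 0 → 1

Answer: 1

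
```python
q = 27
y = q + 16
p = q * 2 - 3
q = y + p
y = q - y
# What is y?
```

Trace:
`q = 27` → q = 27
`y = q + 16` → y = 43
`p = q * 2 - 3` → p = 51
`q = y + p` → q = 94
`y = q - y` → y = 51
So y = 51

Answer: 51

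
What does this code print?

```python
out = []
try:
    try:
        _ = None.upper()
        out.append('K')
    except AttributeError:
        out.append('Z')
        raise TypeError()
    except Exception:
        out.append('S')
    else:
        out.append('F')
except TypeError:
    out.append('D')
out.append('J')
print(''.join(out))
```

Execution trace: 'Z' (except AttributeError) → 'D' (outer except TypeError) → 'J' (after the try/except). Output: ZDJ

Answer: ZDJ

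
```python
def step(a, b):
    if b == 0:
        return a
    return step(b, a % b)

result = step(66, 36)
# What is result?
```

step(66, 36) -> step(36, 30) -> step(30, 6) -> step(6, 0) -> 6

Answer: 6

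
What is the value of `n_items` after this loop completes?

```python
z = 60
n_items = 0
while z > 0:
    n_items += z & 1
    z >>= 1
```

Count set bits in 60 (binary: 0b111100)
`n_items` takes the values: 0 → 1 → 2 → 3 → 4

Answer: 4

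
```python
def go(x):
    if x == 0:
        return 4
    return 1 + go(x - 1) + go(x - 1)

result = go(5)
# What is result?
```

go(x) = 1 + 2·go(x-1), go(0)=4. Closed form: (4+1)·2^5 - 1 = 159.

Answer: 159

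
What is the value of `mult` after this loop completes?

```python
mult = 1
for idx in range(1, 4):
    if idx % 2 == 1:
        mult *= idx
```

Product of odd numbers 1 to 3
`mult` takes the values: 1 → 3

Answer: 3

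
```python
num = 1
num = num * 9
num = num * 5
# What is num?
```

Trace:
`num = 1` → num = 1
`num = num * 9` → num = 9
`num = num * 5` → num = 45
So num = 45

Answer: 45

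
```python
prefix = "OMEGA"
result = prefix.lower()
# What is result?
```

Trace:
`prefix = "OMEGA"` → prefix = 'OMEGA'
`result = prefix.lower()` → result = 'omega'
So result = 'omega'

Answer: 'omega'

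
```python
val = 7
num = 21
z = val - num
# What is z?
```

Trace:
`val = 7` → val = 7
`num = 21` → num = 21
`z = val - num` → z = -14
So z = -14

Answer: -14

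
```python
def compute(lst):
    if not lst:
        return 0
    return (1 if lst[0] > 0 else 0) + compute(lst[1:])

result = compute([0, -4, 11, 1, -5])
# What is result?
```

Count of positive elements in [0, -4, 11, 1, -5] = 2

Answer: 2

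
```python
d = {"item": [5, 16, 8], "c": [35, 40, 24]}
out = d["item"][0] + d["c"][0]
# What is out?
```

Trace:
`d = {"item": [5, 16, 8], "c": [35, 40, 24]}` → d = {'item': [5, 16, 8], 'c': [35, 40, 24]}
`out = d["item"][0] + d["c"][0]` → out = 40
So out = 40

Answer: 40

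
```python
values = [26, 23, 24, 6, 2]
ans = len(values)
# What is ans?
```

Trace:
`values = [26, 23, 24, 6, 2]` → values = [26, 23, 24, 6, 2]
`ans = len(values)` → ans = 5
So ans = 5

Answer: 5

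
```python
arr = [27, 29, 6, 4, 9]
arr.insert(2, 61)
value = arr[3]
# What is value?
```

Trace:
`arr = [27, 29, 6, 4, 9]` → arr = [27, 29, 6, 4, 9]
`arr.insert(2, 61)` → arr = [27, 29, 61, 6, 4, 9]
`value = arr[3]` → value = 6
So value = 6

Answer: 6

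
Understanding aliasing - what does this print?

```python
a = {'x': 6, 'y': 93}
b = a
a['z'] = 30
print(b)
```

Key concept: dict aliasing.
Step by step:
`a = {'x': 6, 'y': 93}` → a = {'x': 6, 'y': 93}
`b = a` → b = {'x': 6, 'y': 93} (same object as a)
`a['z'] = 30` → a = {'x': 6, 'y': 93, 'z': 30} (same object as b); b = {'x': 6, 'y': 93, 'z': 30} (same object as a)
`print(b)` → prints {'x': 6, 'y': 93, 'z': 30}

Answer: {'x': 6, 'y': 93, 'z': 30}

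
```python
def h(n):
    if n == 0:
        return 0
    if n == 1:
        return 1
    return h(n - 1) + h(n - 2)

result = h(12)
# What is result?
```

Build up from base cases: h(0)=0, h(1)=1, h(2)=1, h(3)=2, h(4)=3, h(5)=5, h(6)=8, ..., h(12)=144

Answer: 144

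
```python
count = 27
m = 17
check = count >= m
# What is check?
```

Trace:
`count = 27` → count = 27
`m = 17` → m = 17
`check = count >= m` → check = True
So check = True

Answer: True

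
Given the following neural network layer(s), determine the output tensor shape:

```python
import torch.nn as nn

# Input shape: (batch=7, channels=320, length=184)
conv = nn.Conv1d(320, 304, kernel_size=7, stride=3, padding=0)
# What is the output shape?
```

Input: (7, 320, 184) -> Output: (7, 304, 60)

Answer: (7, 304, 60)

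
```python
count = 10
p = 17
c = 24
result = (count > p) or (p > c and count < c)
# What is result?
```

Trace:
`count = 10` → count = 10
`p = 17` → p = 17
`c = 24` → c = 24
`result = (count > p) or (p > c and count < c)` → result = False
So result = False

Answer: False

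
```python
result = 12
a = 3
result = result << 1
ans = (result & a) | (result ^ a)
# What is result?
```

Trace:
`result = 12` → result = 12
`a = 3` → a = 3
`result = result << 1` → result = 24
`ans = (result & a) | (result ^ a)` → ans = 27
So result = 24

Answer: 24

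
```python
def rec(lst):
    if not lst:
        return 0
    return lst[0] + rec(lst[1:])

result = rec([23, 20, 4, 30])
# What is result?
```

23 + 20 + 4 + 30 + 0 = 77

Answer: 77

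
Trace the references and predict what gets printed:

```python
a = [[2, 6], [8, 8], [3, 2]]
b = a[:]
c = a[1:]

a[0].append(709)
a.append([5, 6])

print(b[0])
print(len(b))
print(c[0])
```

Key concept: slice with nested mutation.
Step by step:
`a = [[2, 6], [8, 8], [3, 2]]` → a = [[2, 6], [8, 8], [3, 2]]
`b = a[:]` → b = [[2, 6], [8, 8], [3, 2]]
`c = a[1:]` → c = [[8, 8], [3, 2]]
`a[0].append(709)` → a = [[2, 6, 709], [8, 8], [3, 2]]; b = [[2, 6, 709], [8, 8], [3, 2]]
`a.append([5, 6])` → a = [[2, 6, 709], [8, 8], [3, 2], [5, 6]]
`print(b[0])` → prints [2, 6, 709]
`print(len(b))` → prints 3
`print(c[0])` → prints [8, 8]

Answer:
[2, 6, 709]
3
[8, 8]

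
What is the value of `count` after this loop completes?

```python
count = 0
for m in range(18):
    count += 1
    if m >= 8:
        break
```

Loop breaks when m reaches 8, count is 9
`count` takes the values: 0 → 1 → 2 → 3 → 4 → 5 → 6 → 7 → 8 → 9

Answer: 9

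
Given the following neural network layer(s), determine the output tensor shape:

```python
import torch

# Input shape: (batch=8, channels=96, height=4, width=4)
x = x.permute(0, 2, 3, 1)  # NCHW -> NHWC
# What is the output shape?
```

Input: (8, 96, 4, 4) -> Output: (8, 4, 4, 96)

Answer: (8, 4, 4, 96)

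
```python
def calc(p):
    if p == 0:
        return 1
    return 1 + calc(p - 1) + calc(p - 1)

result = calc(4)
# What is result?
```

calc(p) = 1 + 2·calc(p-1), calc(0)=1. Closed form: (1+1)·2^4 - 1 = 31.

Answer: 31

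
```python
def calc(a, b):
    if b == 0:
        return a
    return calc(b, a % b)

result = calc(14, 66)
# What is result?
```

calc(14, 66) -> calc(66, 14) -> calc(14, 10) -> calc(10, 4) -> calc(4, 2) -> calc(2, 0) -> 2

Answer: 2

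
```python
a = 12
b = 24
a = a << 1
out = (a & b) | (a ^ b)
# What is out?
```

Trace:
`a = 12` → a = 12
`b = 24` → b = 24
`a = a << 1` → a = 24
`out = (a & b) | (a ^ b)` → out = 24
So out = 24

Answer: 24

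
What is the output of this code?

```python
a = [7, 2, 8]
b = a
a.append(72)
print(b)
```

Key concept: basic list aliasing.
Step by step:
`a = [7, 2, 8]` → a = [7, 2, 8]
`b = a` → b = [7, 2, 8] (same object as a)
`a.append(72)` → a = [7, 2, 8, 72] (same object as b); b = [7, 2, 8, 72] (same object as a)
`print(b)` → prints [7, 2, 8, 72]

Answer: [7, 2, 8, 72]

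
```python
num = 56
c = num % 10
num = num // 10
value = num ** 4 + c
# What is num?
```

Trace:
`num = 56` → num = 56
`c = num % 10` → c = 6
`num = num // 10` → num = 5
`value = num ** 4 + c` → value = 631
So num = 5

Answer: 5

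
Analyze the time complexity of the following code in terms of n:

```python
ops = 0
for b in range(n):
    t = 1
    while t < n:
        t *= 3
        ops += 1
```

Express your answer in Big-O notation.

Each loop level contributes: n × log n. Multiplying the contributions gives O(n log n).

Answer: O(n log n)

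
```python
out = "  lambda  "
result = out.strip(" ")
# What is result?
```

Trace:
`out = "  lambda  "` → out = '  lambda  '
`result = out.strip(" ")` → result = 'lambda'
So result = 'lambda'

Answer: 'lambda'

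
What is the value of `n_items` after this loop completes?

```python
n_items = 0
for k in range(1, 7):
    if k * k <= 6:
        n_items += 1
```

Count numbers where k² ≤ 6
`n_items` takes the values: 0 → 1 → 2

Answer: 2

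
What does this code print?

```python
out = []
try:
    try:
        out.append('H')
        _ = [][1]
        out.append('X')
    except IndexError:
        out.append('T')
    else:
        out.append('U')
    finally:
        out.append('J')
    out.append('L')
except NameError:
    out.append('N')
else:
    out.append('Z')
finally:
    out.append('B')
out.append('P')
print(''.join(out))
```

Execution trace: 'H' (inner try body) → 'T' (inner except IndexError) → 'J' (inner finally) → 'L' (try body, no exception) → 'Z' (else) → 'B' (finally) → 'P' (after the try/except). Output: HTJLZBP

Answer: HTJLZBP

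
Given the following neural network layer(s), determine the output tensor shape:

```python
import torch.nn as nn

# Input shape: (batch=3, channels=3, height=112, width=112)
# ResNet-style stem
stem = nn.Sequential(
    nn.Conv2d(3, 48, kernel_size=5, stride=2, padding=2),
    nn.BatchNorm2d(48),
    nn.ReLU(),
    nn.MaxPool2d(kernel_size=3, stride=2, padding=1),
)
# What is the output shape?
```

Input: (3, 3, 112, 112) -> after Conv2d 5x5 stride=2: (3, 48, 56, 56) -> Output: (3, 48, 28, 28)

Answer: (3, 48, 28, 28)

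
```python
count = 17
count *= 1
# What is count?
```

Trace:
`count = 17` → count = 17
`count *= 1` → count = 17
So count = 17

Answer: 17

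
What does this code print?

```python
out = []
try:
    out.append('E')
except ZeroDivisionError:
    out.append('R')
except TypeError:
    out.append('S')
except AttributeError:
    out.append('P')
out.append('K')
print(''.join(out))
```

Execution trace: 'E' (try body, no exception) → 'K' (after the try/except). Output: EK

Answer: EK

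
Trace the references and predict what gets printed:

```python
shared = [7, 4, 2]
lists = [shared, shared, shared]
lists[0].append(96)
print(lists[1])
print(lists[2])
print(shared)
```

Key concept: list of same reference.
Step by step:
`shared = [7, 4, 2]` → shared = [7, 4, 2]
`lists = [shared, shared, shared]` → lists = [[7, 4, 2], [7, 4, 2], [7, 4, 2]]
`lists[0].append(96)` → shared = [7, 4, 2, 96]; lists = [[7, 4, 2, 96], [7, 4, 2, 96], [7, 4, 2, 96]]
`print(lists[1])` → prints [7, 4, 2, 96]
`print(lists[2])` → prints [7, 4, 2, 96]
`print(shared)` → prints [7, 4, 2, 96]

Answer:
[7, 4, 2, 96]
[7, 4, 2, 96]
[7, 4, 2, 96]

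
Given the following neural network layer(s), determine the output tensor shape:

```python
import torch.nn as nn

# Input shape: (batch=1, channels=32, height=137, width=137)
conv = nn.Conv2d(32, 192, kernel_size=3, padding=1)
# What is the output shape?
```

Input: (1, 32, 137, 137) -> Output: (1, 192, 137, 137)

Answer: (1, 192, 137, 137)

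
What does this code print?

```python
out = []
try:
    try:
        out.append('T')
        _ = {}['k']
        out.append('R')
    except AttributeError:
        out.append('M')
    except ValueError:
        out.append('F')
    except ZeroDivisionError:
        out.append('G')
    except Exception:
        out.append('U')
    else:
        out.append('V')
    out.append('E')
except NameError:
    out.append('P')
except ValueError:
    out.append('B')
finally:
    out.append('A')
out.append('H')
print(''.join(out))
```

Execution trace: 'T' (inner try body) → 'U' (inner except Exception) → 'E' (try body, no exception) → 'A' (finally) → 'H' (after the try/except). Output: TUEAH

Answer: TUEAH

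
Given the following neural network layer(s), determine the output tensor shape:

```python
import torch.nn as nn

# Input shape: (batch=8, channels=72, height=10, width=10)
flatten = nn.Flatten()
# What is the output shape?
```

Input: (8, 72, 10, 10) -> Output: (8, 7200)

Answer: (8, 7200)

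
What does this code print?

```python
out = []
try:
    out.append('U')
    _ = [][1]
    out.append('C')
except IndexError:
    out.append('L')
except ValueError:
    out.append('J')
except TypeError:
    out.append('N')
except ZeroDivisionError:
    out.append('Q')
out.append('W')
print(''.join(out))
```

Execution trace: 'U' (try body) → 'L' (except IndexError) → 'W' (after the try/except). Output: ULW

Answer: ULW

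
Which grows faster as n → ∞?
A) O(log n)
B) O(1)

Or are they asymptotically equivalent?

O(log n) vs O(1): Higher order terms dominate.

Answer: A) O(log n) grows faster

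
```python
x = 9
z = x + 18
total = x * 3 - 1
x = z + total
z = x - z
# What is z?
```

Trace:
`x = 9` → x = 9
`z = x + 18` → z = 27
`total = x * 3 - 1` → total = 26
`x = z + total` → x = 53
`z = x - z` → z = 26
So z = 26

Answer: 26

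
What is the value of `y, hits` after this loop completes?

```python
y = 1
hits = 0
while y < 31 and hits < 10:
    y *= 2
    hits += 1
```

Double until >= 31 or 10 iterations
`y, hits` takes the values: (1, 0) → (2, 0) → (2, 1) → (4, 1) → (4, 2) → (8, 2) → (8, 3) → (16, 3) → (16, 4) → (32, 4) → (32, 5)

Answer: 32, 5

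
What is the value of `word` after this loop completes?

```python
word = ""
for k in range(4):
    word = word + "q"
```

Repeat 'q' 4 times
`word` takes the values: "" → "q" → "qq" → "qqq" → "qqqq"

Answer: "qqqq"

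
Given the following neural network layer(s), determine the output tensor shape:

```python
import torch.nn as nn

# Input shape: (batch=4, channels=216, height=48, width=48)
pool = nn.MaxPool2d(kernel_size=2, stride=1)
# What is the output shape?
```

Input: (4, 216, 48, 48) -> Output: (4, 216, 47, 47)

Answer: (4, 216, 47, 47)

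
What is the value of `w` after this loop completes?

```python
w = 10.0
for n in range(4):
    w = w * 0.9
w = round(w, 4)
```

Exponential decay: 10.0 * 0.9^4
`w` takes the values: 10.0 → 9.0 → 8.1 → 7.29 → 6.561

Answer: 6.561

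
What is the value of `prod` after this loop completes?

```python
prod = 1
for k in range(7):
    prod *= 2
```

2^7 = 128
`prod` takes the values: 1 → 2 → 4 → 8 → 16 → 32 → 64 → 128

Answer: 128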